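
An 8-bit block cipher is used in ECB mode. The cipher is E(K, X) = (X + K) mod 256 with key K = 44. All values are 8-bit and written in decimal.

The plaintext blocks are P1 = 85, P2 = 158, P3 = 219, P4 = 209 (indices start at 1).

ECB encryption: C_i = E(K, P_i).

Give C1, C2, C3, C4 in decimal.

C1 = 129, C2 = 202, C3 = 7, C4 = 253

C1: E(K, 85) = 129.
C2: E(K, 158) = 202.
C3: E(K, 219) = 7.
C4: E(K, 209) = 253.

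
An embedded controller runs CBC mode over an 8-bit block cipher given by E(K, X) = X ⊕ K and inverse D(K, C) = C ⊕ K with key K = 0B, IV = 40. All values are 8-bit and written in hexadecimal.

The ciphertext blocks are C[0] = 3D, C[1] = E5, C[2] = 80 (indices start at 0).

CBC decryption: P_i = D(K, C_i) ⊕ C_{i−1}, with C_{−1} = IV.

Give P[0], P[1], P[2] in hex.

P[0]: D(K, 3D) = 36; 36 ⊕ 40 = 76.
P[1]: D(K, E5) = EE; EE ⊕ 3D = D3.
P[2]: D(K, 80) = 8B; 8B ⊕ E5 = 6E.

P[0] = 76, P[1] = D3, P[2] = 6E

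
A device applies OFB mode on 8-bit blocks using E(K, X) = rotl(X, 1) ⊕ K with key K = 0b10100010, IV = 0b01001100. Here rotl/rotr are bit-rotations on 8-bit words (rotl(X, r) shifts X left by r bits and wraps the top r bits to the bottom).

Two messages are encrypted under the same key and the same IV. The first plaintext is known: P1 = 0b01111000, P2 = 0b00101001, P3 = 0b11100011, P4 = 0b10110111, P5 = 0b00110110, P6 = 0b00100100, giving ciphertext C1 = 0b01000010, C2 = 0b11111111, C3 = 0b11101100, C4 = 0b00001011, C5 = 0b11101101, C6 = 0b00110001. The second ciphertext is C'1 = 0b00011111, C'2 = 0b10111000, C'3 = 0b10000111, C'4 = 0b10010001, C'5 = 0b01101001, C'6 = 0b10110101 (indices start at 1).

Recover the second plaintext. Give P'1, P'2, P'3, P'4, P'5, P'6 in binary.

P'1 = 0b00100101, P'2 = 0b01101110, P'3 = 0b10001000, P'4 = 0b00101101, P'5 = 0b10110010, P'6 = 0b10100000

In OFB with a reused IV, both messages share the same keystream S_i, so C_i ⊕ C'_i = P_i ⊕ P'_i and thus P'_i = P_i ⊕ C_i ⊕ C'_i.
P'1: 0b01111000 ⊕ 0b01000010 ⊕ 0b00011111 = 0b00100101.
P'2: 0b00101001 ⊕ 0b11111111 ⊕ 0b10111000 = 0b01101110.
P'3: 0b11100011 ⊕ 0b11101100 ⊕ 0b10000111 = 0b10001000.
P'4: 0b10110111 ⊕ 0b00001011 ⊕ 0b10010001 = 0b00101101.
P'5: 0b00110110 ⊕ 0b11101101 ⊕ 0b01101001 = 0b10110010.
P'6: 0b00100100 ⊕ 0b00110001 ⊕ 0b10110101 = 0b10100000.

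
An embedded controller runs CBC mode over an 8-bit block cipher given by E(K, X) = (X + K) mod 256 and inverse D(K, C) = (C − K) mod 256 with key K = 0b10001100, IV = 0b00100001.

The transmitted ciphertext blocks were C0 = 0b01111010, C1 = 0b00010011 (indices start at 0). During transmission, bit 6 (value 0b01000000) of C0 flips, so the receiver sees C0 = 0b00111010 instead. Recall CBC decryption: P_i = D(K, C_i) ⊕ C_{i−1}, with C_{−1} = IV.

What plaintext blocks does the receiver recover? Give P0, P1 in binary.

Only C0 changed, to 0b00111010. In CBC, a change in C_i garbles P_i and flips the same bit in P_{i+1}. Decrypting the received ciphertext:
P0: D(K, 0b00111010) = 0b10101110; 0b10101110 ⊕ 0b00100001 = 0b10001111.
P1: D(K, 0b00010011) = 0b10000111; 0b10000111 ⊕ 0b00111010 = 0b10111101.
Blocks that differ from the original plaintext: P0, P1.

P0 = 0b10001111, P1 = 0b10111101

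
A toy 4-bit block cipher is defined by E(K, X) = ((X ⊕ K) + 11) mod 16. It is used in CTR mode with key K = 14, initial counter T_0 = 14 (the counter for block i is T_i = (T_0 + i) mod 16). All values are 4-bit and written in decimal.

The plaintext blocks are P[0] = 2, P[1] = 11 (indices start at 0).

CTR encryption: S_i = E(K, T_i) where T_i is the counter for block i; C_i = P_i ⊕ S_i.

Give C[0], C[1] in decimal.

C[0]: T = 14, S = E(K, T) = 11; 2 ⊕ 11 = 9.
C[1]: T = 15, S = E(K, T) = 12; 11 ⊕ 12 = 7.

C[0] = 9, C[1] = 7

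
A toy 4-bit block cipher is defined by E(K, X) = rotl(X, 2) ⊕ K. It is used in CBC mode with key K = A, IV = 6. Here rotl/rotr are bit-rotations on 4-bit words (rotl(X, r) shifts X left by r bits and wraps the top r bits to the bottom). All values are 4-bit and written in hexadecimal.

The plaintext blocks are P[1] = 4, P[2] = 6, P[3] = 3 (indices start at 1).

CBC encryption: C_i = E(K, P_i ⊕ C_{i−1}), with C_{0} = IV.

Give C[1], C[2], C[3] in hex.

C[1] = 2, C[2] = B, C[3] = 8

C[1]: P[1] ⊕ 6 = 2; E(K, 2) = 2.
C[2]: P[2] ⊕ 2 = 4; E(K, 4) = B.
C[3]: P[3] ⊕ B = 8; E(K, 8) = 8.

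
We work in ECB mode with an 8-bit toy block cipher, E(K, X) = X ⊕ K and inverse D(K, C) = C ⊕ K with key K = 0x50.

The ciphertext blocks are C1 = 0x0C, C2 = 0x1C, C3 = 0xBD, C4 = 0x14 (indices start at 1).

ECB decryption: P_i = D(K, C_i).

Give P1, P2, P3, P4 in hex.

P1: D(K, 0x0C) = 0x5C.
P2: D(K, 0x1C) = 0x4C.
P3: D(K, 0xBD) = 0xED.
P4: D(K, 0x14) = 0x44.

P1 = 0x5C, P2 = 0x4C, P3 = 0xED, P4 = 0x44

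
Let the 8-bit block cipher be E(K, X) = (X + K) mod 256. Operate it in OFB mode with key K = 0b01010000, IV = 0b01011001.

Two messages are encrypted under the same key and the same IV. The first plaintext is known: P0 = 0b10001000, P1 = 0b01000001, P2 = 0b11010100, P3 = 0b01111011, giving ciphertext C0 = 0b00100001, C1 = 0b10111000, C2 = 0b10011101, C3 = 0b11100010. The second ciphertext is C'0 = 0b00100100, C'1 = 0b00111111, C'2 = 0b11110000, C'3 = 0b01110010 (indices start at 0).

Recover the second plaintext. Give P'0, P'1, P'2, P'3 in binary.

P'0 = 0b10001101, P'1 = 0b11000110, P'2 = 0b10111001, P'3 = 0b11101011

In OFB with a reused IV, both messages share the same keystream S_i, so C_i ⊕ C'_i = P_i ⊕ P'_i and thus P'_i = P_i ⊕ C_i ⊕ C'_i.
P'0: 0b10001000 ⊕ 0b00100001 ⊕ 0b00100100 = 0b10001101.
P'1: 0b01000001 ⊕ 0b10111000 ⊕ 0b00111111 = 0b11000110.
P'2: 0b11010100 ⊕ 0b10011101 ⊕ 0b11110000 = 0b10111001.
P'3: 0b01111011 ⊕ 0b11100010 ⊕ 0b01110010 = 0b11101011.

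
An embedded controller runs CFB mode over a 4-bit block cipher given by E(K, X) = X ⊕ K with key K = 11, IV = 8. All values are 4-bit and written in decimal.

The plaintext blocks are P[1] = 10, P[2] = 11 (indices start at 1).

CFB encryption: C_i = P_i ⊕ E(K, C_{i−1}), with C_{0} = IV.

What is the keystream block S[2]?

2

C[1]: E(K, 8) = 3; 10 ⊕ 3 = 9.
C[2]: E(K, 9) = 2; 11 ⊕ 2 = 9.
So S[2] = 2.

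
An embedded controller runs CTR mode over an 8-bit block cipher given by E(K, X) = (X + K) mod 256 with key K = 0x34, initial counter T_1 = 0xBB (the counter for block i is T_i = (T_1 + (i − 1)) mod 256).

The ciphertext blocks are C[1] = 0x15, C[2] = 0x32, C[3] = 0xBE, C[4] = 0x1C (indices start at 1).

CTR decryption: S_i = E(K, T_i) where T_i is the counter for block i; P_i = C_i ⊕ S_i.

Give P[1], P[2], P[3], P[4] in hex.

P[1] = 0xFA, P[2] = 0xC2, P[3] = 0x4F, P[4] = 0xEE

P[1]: T = 0xBB, S = E(K, T) = 0xEF; 0x15 ⊕ 0xEF = 0xFA.
P[2]: T = 0xBC, S = E(K, T) = 0xF0; 0x32 ⊕ 0xF0 = 0xC2.
P[3]: T = 0xBD, S = E(K, T) = 0xF1; 0xBE ⊕ 0xF1 = 0x4F.
P[4]: T = 0xBE, S = E(K, T) = 0xF2; 0x1C ⊕ 0xF2 = 0xEE.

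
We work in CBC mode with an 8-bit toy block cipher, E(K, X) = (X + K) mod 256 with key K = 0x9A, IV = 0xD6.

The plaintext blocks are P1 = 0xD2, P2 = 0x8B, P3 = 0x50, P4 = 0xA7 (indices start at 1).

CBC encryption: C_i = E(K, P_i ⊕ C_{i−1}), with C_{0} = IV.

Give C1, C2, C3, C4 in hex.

C1: P1 ⊕ 0xD6 = 0x04; E(K, 0x04) = 0x9E.
C2: P2 ⊕ 0x9E = 0x15; E(K, 0x15) = 0xAF.
C3: P3 ⊕ 0xAF = 0xFF; E(K, 0xFF) = 0x99.
C4: P4 ⊕ 0x99 = 0x3E; E(K, 0x3E) = 0xD8.

C1 = 0x9E, C2 = 0xAF, C3 = 0x99, C4 = 0xD8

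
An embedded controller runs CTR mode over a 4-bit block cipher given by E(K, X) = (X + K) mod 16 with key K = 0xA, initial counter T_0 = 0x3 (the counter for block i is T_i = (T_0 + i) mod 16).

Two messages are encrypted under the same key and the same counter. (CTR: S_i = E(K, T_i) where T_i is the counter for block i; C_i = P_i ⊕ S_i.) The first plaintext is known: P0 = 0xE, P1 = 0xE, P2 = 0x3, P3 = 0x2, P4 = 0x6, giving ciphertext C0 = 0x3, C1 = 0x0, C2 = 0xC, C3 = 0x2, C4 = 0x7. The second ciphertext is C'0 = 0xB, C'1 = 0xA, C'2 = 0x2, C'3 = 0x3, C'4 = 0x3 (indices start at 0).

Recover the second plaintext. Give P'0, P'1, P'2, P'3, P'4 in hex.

In CTR with a reused counter, both messages share the same keystream S_i, so C_i ⊕ C'_i = P_i ⊕ P'_i and thus P'_i = P_i ⊕ C_i ⊕ C'_i.
P'0: 0xE ⊕ 0x3 ⊕ 0xB = 0x6.
P'1: 0xE ⊕ 0x0 ⊕ 0xA = 0x4.
P'2: 0x3 ⊕ 0xC ⊕ 0x2 = 0xD.
P'3: 0x2 ⊕ 0x2 ⊕ 0x3 = 0x3.
P'4: 0x6 ⊕ 0x7 ⊕ 0x3 = 0x2.

P'0 = 0x6, P'1 = 0x4, P'2 = 0xD, P'3 = 0x3, P'4 = 0x2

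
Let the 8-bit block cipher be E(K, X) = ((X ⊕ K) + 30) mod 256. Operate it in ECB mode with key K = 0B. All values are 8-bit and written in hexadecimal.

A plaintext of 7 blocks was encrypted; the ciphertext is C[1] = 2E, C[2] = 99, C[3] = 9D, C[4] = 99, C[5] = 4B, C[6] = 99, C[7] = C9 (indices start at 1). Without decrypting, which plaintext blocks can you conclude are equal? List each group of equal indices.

P[2] = P[4] = P[6]

ECB encrypts each block independently with the same key, so equal ciphertext blocks imply equal plaintext blocks.
C[2] = C[4] = C[6] = 99, so P[2] = P[4] = P[6].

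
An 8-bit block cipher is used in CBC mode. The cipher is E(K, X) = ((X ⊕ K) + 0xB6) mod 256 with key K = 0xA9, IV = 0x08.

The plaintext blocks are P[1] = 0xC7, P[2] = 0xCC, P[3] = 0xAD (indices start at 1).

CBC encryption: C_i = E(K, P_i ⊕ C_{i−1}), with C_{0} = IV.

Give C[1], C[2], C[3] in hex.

C[1]: P[1] ⊕ 0x08 = 0xCF; E(K, 0xCF) = 0x1C.
C[2]: P[2] ⊕ 0x1C = 0xD0; E(K, 0xD0) = 0x2F.
C[3]: P[3] ⊕ 0x2F = 0x82; E(K, 0x82) = 0xE1.

C[1] = 0x1C, C[2] = 0x2F, C[3] = 0xE1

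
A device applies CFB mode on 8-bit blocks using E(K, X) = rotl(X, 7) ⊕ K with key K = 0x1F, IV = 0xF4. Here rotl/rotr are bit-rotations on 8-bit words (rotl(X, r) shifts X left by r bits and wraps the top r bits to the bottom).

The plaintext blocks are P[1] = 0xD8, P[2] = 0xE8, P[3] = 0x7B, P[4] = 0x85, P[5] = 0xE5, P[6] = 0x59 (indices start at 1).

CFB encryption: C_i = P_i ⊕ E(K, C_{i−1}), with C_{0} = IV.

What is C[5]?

C[5] = 0x8B

C[1]: E(K, 0xF4) = 0x65; 0xD8 ⊕ 0x65 = 0xBD.
C[2]: E(K, 0xBD) = 0xC1; 0xE8 ⊕ 0xC1 = 0x29.
C[3]: E(K, 0x29) = 0x8B; 0x7B ⊕ 0x8B = 0xF0.
C[4]: E(K, 0xF0) = 0x67; 0x85 ⊕ 0x67 = 0xE2.
C[5]: E(K, 0xE2) = 0x6E; 0xE5 ⊕ 0x6E = 0x8B.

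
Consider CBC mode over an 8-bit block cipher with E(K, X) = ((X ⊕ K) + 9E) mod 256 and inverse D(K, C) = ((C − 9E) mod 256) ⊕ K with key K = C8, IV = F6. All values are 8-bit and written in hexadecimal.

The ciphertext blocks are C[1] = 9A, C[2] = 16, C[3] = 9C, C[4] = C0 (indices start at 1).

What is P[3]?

CBC decryption: P_i = D(K, C_i) ⊕ C_{i−1}, with C_{0} = IV.
P[3]: D(K, 9C) = 36; 36 ⊕ 16 = 20.

P[3] = 20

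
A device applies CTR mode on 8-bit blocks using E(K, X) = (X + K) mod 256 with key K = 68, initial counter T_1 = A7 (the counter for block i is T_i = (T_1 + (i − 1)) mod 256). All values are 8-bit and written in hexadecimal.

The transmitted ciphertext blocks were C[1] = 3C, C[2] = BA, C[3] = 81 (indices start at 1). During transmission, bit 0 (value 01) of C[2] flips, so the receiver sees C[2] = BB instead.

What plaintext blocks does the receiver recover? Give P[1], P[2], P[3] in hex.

CTR decryption: S_i = E(K, T_i) where T_i is the counter for block i; P_i = C_i ⊕ S_i.
Only C[2] changed, to BB. In CTR, a change in C_i flips the same bit in P_i only; the keystream is unaffected. Decrypting the received ciphertext:
P[1]: T = A7, S = E(K, T) = 0F; 3C ⊕ 0F = 33.
P[2]: T = A8, S = E(K, T) = 10; BB ⊕ 10 = AB.
P[3]: T = A9, S = E(K, T) = 11; 81 ⊕ 11 = 90.
Blocks that differ from the original plaintext: P[2].

P[1] = 33, P[2] = AB, P[3] = 90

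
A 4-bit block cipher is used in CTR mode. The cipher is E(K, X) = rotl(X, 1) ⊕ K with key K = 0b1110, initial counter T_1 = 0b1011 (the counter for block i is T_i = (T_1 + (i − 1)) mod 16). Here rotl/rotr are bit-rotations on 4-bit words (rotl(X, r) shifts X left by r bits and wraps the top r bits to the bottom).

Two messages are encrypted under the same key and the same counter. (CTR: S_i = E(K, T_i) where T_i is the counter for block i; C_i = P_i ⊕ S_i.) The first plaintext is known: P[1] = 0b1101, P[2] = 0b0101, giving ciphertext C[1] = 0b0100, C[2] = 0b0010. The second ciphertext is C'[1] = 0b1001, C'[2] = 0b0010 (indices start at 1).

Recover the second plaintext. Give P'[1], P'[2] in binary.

P'[1] = 0b0000, P'[2] = 0b0101

In CTR with a reused counter, both messages share the same keystream S_i, so C_i ⊕ C'_i = P_i ⊕ P'_i and thus P'_i = P_i ⊕ C_i ⊕ C'_i.
P'[1]: 0b1101 ⊕ 0b0100 ⊕ 0b1001 = 0b0000.
P'[2]: 0b0101 ⊕ 0b0010 ⊕ 0b0010 = 0b0101.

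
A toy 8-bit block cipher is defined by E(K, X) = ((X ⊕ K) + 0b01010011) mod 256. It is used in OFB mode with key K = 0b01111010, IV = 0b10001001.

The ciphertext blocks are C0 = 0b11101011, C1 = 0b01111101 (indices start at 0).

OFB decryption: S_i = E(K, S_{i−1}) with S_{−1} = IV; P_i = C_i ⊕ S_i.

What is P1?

P0: S = E(K, 0b10001001) = 0b01000110; 0b11101011 ⊕ 0b01000110 = 0b10101101.
P1: S = E(K, 0b01000110) = 0b10001111; 0b01111101 ⊕ 0b10001111 = 0b11110010.

P1 = 0b11110010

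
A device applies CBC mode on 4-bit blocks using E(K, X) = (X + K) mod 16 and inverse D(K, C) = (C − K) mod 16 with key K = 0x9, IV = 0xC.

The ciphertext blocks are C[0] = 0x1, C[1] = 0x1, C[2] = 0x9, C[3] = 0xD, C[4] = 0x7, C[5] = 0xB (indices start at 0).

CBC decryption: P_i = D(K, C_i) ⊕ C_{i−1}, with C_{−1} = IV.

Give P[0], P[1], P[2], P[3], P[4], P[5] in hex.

P[0]: D(K, 0x1) = 0x8; 0x8 ⊕ 0xC = 0x4.
P[1]: D(K, 0x1) = 0x8; 0x8 ⊕ 0x1 = 0x9.
P[2]: D(K, 0x9) = 0x0; 0x0 ⊕ 0x1 = 0x1.
P[3]: D(K, 0xD) = 0x4; 0x4 ⊕ 0x9 = 0xD.
P[4]: D(K, 0x7) = 0xE; 0xE ⊕ 0xD = 0x3.
P[5]: D(K, 0xB) = 0x2; 0x2 ⊕ 0x7 = 0x5.

P[0] = 0x4, P[1] = 0x9, P[2] = 0x1, P[3] = 0xD, P[4] = 0x3, P[5] = 0x5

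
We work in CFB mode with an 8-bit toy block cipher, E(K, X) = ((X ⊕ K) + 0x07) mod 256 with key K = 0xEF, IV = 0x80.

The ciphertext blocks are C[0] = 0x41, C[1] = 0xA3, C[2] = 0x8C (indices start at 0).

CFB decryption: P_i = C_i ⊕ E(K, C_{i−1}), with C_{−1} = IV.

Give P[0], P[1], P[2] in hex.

P[0]: E(K, 0x80) = 0x76; 0x41 ⊕ 0x76 = 0x37.
P[1]: E(K, 0x41) = 0xB5; 0xA3 ⊕ 0xB5 = 0x16.
P[2]: E(K, 0xA3) = 0x53; 0x8C ⊕ 0x53 = 0xDF.

P[0] = 0x37, P[1] = 0x16, P[2] = 0xDF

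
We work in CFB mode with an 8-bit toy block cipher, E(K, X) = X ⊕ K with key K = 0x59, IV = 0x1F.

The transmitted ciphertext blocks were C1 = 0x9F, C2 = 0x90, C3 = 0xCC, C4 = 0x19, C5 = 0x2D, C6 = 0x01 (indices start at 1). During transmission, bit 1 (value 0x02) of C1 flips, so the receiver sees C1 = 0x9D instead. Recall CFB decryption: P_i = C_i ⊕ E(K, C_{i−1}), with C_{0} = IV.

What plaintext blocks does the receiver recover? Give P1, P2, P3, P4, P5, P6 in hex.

P1 = 0xDB, P2 = 0x54, P3 = 0x05, P4 = 0x8C, P5 = 0x6D, P6 = 0x75

Only C1 changed, to 0x9D. In CFB, a change in C_i flips the same bit in P_i and garbles P_{i+1}. Decrypting the received ciphertext:
P1: E(K, 0x1F) = 0x46; 0x9D ⊕ 0x46 = 0xDB.
P2: E(K, 0x9D) = 0xC4; 0x90 ⊕ 0xC4 = 0x54.
P3: E(K, 0x90) = 0xC9; 0xCC ⊕ 0xC9 = 0x05.
P4: E(K, 0xCC) = 0x95; 0x19 ⊕ 0x95 = 0x8C.
P5: E(K, 0x19) = 0x40; 0x2D ⊕ 0x40 = 0x6D.
P6: E(K, 0x2D) = 0x74; 0x01 ⊕ 0x74 = 0x75.
Blocks that differ from the original plaintext: P1, P2.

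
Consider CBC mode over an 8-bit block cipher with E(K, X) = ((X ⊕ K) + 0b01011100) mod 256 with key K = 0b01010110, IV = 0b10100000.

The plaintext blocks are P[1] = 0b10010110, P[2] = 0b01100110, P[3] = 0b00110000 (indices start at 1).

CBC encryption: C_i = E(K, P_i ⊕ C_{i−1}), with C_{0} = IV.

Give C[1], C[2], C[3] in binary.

C[1] = 0b10111100, C[2] = 0b11101000, C[3] = 0b11101010

C[1]: P[1] ⊕ 0b10100000 = 0b00110110; E(K, 0b00110110) = 0b10111100.
C[2]: P[2] ⊕ 0b10111100 = 0b11011010; E(K, 0b11011010) = 0b11101000.
C[3]: P[3] ⊕ 0b11101000 = 0b11011000; E(K, 0b11011000) = 0b11101010.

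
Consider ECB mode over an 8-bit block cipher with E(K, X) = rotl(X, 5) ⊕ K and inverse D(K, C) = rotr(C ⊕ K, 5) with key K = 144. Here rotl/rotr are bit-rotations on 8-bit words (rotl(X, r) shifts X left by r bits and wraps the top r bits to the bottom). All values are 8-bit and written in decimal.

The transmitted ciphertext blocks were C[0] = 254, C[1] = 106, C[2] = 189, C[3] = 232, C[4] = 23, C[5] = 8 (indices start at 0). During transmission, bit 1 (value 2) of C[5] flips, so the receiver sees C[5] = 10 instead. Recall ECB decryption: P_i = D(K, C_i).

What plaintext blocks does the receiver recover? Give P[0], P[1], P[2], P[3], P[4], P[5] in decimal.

P[0] = 115, P[1] = 215, P[2] = 105, P[3] = 195, P[4] = 60, P[5] = 212

Only C[5] changed, to 10. In ECB, a change in C_i affects only P_i. Decrypting the received ciphertext:
P[0]: D(K, 254) = 115.
P[1]: D(K, 106) = 215.
P[2]: D(K, 189) = 105.
P[3]: D(K, 232) = 195.
P[4]: D(K, 23) = 60.
P[5]: D(K, 10) = 212.
Blocks that differ from the original plaintext: P[5].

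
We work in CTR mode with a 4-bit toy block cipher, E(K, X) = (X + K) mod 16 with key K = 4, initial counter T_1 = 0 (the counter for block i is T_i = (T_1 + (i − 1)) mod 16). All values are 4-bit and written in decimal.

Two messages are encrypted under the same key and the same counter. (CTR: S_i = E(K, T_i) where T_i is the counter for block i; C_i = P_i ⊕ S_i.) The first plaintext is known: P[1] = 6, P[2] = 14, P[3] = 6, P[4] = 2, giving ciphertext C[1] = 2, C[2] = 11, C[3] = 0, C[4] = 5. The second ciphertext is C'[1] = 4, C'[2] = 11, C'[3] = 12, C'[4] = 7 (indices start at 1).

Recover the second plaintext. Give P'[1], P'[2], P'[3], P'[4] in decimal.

In CTR with a reused counter, both messages share the same keystream S_i, so C_i ⊕ C'_i = P_i ⊕ P'_i and thus P'_i = P_i ⊕ C_i ⊕ C'_i.
P'[1]: 6 ⊕ 2 ⊕ 4 = 0.
P'[2]: 14 ⊕ 11 ⊕ 11 = 14.
P'[3]: 6 ⊕ 0 ⊕ 12 = 10.
P'[4]: 2 ⊕ 5 ⊕ 7 = 0.

P'[1] = 0, P'[2] = 14, P'[3] = 10, P'[4] = 0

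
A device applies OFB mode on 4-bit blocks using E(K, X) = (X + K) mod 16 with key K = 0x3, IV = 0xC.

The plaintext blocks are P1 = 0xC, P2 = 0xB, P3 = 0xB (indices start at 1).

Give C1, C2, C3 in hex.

C1 = 0x3, C2 = 0x9, C3 = 0xE

OFB encryption: S_i = E(K, S_{i−1}) with S_{0} = IV; C_i = P_i ⊕ S_i.
C1: S = E(K, 0xC) = 0xF; 0xC ⊕ 0xF = 0x3.
C2: S = E(K, 0xF) = 0x2; 0xB ⊕ 0x2 = 0x9.
C3: S = E(K, 0x2) = 0x5; 0xB ⊕ 0x5 = 0xE.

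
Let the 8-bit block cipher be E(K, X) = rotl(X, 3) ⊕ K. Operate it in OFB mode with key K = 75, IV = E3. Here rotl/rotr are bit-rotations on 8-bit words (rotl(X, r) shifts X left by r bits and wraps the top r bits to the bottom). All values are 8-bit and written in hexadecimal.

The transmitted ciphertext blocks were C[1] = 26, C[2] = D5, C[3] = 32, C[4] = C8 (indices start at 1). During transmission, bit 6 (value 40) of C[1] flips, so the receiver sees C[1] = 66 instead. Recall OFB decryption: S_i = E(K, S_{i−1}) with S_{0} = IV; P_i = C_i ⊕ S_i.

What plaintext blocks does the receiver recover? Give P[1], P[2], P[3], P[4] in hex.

Only C[1] changed, to 66. In OFB, a change in C_i flips the same bit in P_i only; the keystream is unaffected. Decrypting the received ciphertext:
P[1]: S = E(K, E3) = 6A; 66 ⊕ 6A = 0C.
P[2]: S = E(K, 6A) = 26; D5 ⊕ 26 = F3.
P[3]: S = E(K, 26) = 44; 32 ⊕ 44 = 76.
P[4]: S = E(K, 44) = 57; C8 ⊕ 57 = 9F.
Blocks that differ from the original plaintext: P[1].

P[1] = 0C, P[2] = F3, P[3] = 76, P[4] = 9F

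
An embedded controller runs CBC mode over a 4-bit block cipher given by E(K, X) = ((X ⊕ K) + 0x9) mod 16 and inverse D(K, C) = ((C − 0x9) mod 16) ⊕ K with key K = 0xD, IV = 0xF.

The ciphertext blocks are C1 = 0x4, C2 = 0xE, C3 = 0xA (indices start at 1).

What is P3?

P3 = 0x2

CBC decryption: P_i = D(K, C_i) ⊕ C_{i−1}, with C_{0} = IV.
P3: D(K, 0xA) = 0xC; 0xC ⊕ 0xE = 0x2.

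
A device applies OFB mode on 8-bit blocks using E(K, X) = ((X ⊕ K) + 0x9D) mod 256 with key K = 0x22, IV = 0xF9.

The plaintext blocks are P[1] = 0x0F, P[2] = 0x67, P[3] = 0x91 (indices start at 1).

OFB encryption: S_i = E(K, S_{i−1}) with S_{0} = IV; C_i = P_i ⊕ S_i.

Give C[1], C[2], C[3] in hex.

C[1]: S = E(K, 0xF9) = 0x78; 0x0F ⊕ 0x78 = 0x77.
C[2]: S = E(K, 0x78) = 0xF7; 0x67 ⊕ 0xF7 = 0x90.
C[3]: S = E(K, 0xF7) = 0x72; 0x91 ⊕ 0x72 = 0xE3.

C[1] = 0x77, C[2] = 0x90, C[3] = 0xE3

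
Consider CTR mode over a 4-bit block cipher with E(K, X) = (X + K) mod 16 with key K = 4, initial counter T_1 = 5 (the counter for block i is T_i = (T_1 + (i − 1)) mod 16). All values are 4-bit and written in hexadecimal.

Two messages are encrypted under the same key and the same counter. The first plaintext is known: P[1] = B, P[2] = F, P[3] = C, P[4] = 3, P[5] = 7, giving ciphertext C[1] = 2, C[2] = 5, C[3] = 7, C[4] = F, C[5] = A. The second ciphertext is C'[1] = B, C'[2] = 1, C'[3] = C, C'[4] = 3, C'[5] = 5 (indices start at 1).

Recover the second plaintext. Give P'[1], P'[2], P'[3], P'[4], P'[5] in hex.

P'[1] = 2, P'[2] = B, P'[3] = 7, P'[4] = F, P'[5] = 8

In CTR with a reused counter, both messages share the same keystream S_i, so C_i ⊕ C'_i = P_i ⊕ P'_i and thus P'_i = P_i ⊕ C_i ⊕ C'_i.
P'[1]: B ⊕ 2 ⊕ B = 2.
P'[2]: F ⊕ 5 ⊕ 1 = B.
P'[3]: C ⊕ 7 ⊕ C = 7.
P'[4]: 3 ⊕ F ⊕ 3 = F.
P'[5]: 7 ⊕ A ⊕ 5 = 8.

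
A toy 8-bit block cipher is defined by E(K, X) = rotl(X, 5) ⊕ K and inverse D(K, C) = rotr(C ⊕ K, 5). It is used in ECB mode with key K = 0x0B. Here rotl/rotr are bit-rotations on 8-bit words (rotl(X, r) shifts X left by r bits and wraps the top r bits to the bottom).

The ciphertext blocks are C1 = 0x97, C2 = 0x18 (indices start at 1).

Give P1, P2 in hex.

ECB decryption: P_i = D(K, C_i).
P1: D(K, 0x97) = 0xE4.
P2: D(K, 0x18) = 0x98.

P1 = 0xE4, P2 = 0x98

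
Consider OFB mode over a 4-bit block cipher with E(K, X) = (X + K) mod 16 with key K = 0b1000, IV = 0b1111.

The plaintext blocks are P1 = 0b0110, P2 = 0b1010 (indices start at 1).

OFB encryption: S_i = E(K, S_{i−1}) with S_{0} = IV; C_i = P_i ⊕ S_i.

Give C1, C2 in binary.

C1 = 0b0001, C2 = 0b0101

C1: S = E(K, 0b1111) = 0b0111; 0b0110 ⊕ 0b0111 = 0b0001.
C2: S = E(K, 0b0111) = 0b1111; 0b1010 ⊕ 0b1111 = 0b0101.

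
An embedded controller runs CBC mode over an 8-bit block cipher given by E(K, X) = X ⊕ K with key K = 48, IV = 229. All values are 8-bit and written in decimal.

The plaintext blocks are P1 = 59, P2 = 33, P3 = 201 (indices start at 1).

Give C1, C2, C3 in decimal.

CBC encryption: C_i = E(K, P_i ⊕ C_{i−1}), with C_{0} = IV.
C1: P1 ⊕ 229 = 222; E(K, 222) = 238.
C2: P2 ⊕ 238 = 207; E(K, 207) = 255.
C3: P3 ⊕ 255 = 54; E(K, 54) = 6.

C1 = 238, C2 = 255, C3 = 6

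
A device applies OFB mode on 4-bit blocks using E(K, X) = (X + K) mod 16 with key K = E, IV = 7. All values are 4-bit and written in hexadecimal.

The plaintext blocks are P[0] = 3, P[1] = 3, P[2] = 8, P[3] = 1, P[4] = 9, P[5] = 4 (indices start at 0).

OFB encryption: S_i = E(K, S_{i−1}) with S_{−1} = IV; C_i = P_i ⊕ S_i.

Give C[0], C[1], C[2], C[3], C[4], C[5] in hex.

C[0] = 6, C[1] = 0, C[2] = 9, C[3] = E, C[4] = 4, C[5] = F

C[0]: S = E(K, 7) = 5; 3 ⊕ 5 = 6.
C[1]: S = E(K, 5) = 3; 3 ⊕ 3 = 0.
C[2]: S = E(K, 3) = 1; 8 ⊕ 1 = 9.
C[3]: S = E(K, 1) = F; 1 ⊕ F = E.
C[4]: S = E(K, F) = D; 9 ⊕ D = 4.
C[5]: S = E(K, D) = B; 4 ⊕ B = F.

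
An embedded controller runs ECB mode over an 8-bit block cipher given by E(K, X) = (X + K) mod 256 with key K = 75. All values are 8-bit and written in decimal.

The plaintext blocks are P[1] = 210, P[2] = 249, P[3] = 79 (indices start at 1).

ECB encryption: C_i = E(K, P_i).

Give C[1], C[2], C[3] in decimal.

C[1] = 29, C[2] = 68, C[3] = 154

C[1]: E(K, 210) = 29.
C[2]: E(K, 249) = 68.
C[3]: E(K, 79) = 154.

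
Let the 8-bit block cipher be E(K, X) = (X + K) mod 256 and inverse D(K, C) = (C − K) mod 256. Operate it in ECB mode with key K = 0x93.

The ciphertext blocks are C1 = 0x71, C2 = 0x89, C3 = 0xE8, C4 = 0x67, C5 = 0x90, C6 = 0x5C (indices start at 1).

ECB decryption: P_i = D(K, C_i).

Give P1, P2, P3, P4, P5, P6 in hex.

P1 = 0xDE, P2 = 0xF6, P3 = 0x55, P4 = 0xD4, P5 = 0xFD, P6 = 0xC9

P1: D(K, 0x71) = 0xDE.
P2: D(K, 0x89) = 0xF6.
P3: D(K, 0xE8) = 0x55.
P4: D(K, 0x67) = 0xD4.
P5: D(K, 0x90) = 0xFD.
P6: D(K, 0x5C) = 0xC9.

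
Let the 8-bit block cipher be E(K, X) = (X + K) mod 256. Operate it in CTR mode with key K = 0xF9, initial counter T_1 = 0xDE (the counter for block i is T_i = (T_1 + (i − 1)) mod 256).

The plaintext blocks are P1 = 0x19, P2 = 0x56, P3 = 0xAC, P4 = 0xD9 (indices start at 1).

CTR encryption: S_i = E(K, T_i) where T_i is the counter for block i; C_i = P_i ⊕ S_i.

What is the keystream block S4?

C1: T = 0xDE, S = E(K, T) = 0xD7; 0x19 ⊕ 0xD7 = 0xCE.
C2: T = 0xDF, S = E(K, T) = 0xD8; 0x56 ⊕ 0xD8 = 0x8E.
C3: T = 0xE0, S = E(K, T) = 0xD9; 0xAC ⊕ 0xD9 = 0x75.
C4: T = 0xE1, S = E(K, T) = 0xDA; 0xD9 ⊕ 0xDA = 0x03.
So S4 = 0xDA.

0xDA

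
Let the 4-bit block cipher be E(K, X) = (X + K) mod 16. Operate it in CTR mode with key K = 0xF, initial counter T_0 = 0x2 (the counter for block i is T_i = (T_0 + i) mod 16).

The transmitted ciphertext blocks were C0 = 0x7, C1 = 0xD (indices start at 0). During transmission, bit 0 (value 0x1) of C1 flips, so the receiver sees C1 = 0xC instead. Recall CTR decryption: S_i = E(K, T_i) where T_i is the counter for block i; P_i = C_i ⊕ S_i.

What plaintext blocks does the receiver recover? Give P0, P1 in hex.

Only C1 changed, to 0xC. In CTR, a change in C_i flips the same bit in P_i only; the keystream is unaffected. Decrypting the received ciphertext:
P0: T = 0x2, S = E(K, T) = 0x1; 0x7 ⊕ 0x1 = 0x6.
P1: T = 0x3, S = E(K, T) = 0x2; 0xC ⊕ 0x2 = 0xE.
Blocks that differ from the original plaintext: P1.

P0 = 0x6, P1 = 0xE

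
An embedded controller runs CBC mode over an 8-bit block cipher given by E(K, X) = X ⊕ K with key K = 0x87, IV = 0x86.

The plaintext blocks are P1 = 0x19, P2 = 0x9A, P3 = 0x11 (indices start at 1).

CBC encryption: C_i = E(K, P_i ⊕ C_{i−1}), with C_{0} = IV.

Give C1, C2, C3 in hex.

C1: P1 ⊕ 0x86 = 0x9F; E(K, 0x9F) = 0x18.
C2: P2 ⊕ 0x18 = 0x82; E(K, 0x82) = 0x05.
C3: P3 ⊕ 0x05 = 0x14; E(K, 0x14) = 0x93.

C1 = 0x18, C2 = 0x05, C3 = 0x93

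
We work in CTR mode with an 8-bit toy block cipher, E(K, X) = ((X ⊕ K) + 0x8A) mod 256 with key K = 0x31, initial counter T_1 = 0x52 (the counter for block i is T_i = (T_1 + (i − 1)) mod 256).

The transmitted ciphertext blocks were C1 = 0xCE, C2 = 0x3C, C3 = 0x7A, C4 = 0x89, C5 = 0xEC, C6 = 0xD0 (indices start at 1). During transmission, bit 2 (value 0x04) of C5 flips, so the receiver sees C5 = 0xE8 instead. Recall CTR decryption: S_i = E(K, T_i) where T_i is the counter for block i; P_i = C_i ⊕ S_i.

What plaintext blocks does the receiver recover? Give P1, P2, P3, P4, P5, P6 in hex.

Only C5 changed, to 0xE8. In CTR, a change in C_i flips the same bit in P_i only; the keystream is unaffected. Decrypting the received ciphertext:
P1: T = 0x52, S = E(K, T) = 0xED; 0xCE ⊕ 0xED = 0x23.
P2: T = 0x53, S = E(K, T) = 0xEC; 0x3C ⊕ 0xEC = 0xD0.
P3: T = 0x54, S = E(K, T) = 0xEF; 0x7A ⊕ 0xEF = 0x95.
P4: T = 0x55, S = E(K, T) = 0xEE; 0x89 ⊕ 0xEE = 0x67.
P5: T = 0x56, S = E(K, T) = 0xF1; 0xE8 ⊕ 0xF1 = 0x19.
P6: T = 0x57, S = E(K, T) = 0xF0; 0xD0 ⊕ 0xF0 = 0x20.
Blocks that differ from the original plaintext: P5.

P1 = 0x23, P2 = 0xD0, P3 = 0x95, P4 = 0x67, P5 = 0x19, P6 = 0x20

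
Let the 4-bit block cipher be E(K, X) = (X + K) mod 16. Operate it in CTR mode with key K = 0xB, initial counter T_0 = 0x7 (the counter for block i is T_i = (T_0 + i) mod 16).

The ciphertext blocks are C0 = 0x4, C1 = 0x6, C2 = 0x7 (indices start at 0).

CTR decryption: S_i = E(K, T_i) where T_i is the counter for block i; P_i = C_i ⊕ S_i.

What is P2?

P2 = 0x3

P2: T = 0x9, S = E(K, T) = 0x4; 0x7 ⊕ 0x4 = 0x3.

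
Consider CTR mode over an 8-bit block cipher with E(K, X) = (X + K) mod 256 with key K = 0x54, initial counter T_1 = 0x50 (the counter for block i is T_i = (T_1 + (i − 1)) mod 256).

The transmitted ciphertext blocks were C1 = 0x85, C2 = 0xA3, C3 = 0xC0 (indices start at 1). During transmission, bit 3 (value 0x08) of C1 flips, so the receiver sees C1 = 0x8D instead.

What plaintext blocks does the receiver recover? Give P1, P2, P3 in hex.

CTR decryption: S_i = E(K, T_i) where T_i is the counter for block i; P_i = C_i ⊕ S_i.
Only C1 changed, to 0x8D. In CTR, a change in C_i flips the same bit in P_i only; the keystream is unaffected. Decrypting the received ciphertext:
P1: T = 0x50, S = E(K, T) = 0xA4; 0x8D ⊕ 0xA4 = 0x29.
P2: T = 0x51, S = E(K, T) = 0xA5; 0xA3 ⊕ 0xA5 = 0x06.
P3: T = 0x52, S = E(K, T) = 0xA6; 0xC0 ⊕ 0xA6 = 0x66.
Blocks that differ from the original plaintext: P1.

P1 = 0x29, P2 = 0x06, P3 = 0x66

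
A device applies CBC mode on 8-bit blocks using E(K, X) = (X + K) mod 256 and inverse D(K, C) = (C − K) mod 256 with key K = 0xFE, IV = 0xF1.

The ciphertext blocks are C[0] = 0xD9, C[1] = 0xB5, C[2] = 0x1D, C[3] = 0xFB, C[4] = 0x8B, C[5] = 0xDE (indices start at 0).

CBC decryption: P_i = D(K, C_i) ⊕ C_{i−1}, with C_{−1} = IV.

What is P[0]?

P[0]: D(K, 0xD9) = 0xDB; 0xDB ⊕ 0xF1 = 0x2A.

P[0] = 0x2A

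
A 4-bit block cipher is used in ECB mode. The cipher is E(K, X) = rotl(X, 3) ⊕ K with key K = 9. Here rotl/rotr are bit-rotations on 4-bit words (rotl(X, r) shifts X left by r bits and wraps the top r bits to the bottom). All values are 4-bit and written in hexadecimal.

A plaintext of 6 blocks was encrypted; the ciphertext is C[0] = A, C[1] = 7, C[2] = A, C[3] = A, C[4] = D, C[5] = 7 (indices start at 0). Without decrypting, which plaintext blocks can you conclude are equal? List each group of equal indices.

P[0] = P[2] = P[3]; P[1] = P[5]

ECB encrypts each block independently with the same key, so equal ciphertext blocks imply equal plaintext blocks.
C[0] = C[2] = C[3] = A, so P[0] = P[2] = P[3].
C[1] = C[5] = 7, so P[1] = P[5].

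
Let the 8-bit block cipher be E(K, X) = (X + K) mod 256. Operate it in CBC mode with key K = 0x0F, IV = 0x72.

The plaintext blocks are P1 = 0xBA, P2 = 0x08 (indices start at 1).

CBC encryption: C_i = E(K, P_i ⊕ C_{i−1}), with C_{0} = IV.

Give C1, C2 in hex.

C1: P1 ⊕ 0x72 = 0xC8; E(K, 0xC8) = 0xD7.
C2: P2 ⊕ 0xD7 = 0xDF; E(K, 0xDF) = 0xEE.

C1 = 0xD7, C2 = 0xEE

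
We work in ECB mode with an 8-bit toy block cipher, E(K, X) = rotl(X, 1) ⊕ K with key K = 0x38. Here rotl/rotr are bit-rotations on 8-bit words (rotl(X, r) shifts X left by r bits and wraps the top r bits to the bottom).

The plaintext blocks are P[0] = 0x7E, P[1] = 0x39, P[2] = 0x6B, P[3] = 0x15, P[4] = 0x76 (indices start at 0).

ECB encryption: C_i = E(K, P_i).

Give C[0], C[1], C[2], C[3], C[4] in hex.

C[0] = 0xC4, C[1] = 0x4A, C[2] = 0xEE, C[3] = 0x12, C[4] = 0xD4

C[0]: E(K, 0x7E) = 0xC4.
C[1]: E(K, 0x39) = 0x4A.
C[2]: E(K, 0x6B) = 0xEE.
C[3]: E(K, 0x15) = 0x12.
C[4]: E(K, 0x76) = 0xD4.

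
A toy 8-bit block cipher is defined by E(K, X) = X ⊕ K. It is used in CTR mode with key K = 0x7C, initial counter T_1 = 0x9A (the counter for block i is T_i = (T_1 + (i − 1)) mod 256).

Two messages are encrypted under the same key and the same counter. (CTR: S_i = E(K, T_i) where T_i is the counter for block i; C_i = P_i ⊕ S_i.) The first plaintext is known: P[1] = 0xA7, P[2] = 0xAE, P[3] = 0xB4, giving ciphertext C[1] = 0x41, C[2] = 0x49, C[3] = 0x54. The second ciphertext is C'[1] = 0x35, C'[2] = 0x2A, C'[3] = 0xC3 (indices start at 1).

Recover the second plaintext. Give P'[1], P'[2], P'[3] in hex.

P'[1] = 0xD3, P'[2] = 0xCD, P'[3] = 0x23

In CTR with a reused counter, both messages share the same keystream S_i, so C_i ⊕ C'_i = P_i ⊕ P'_i and thus P'_i = P_i ⊕ C_i ⊕ C'_i.
P'[1]: 0xA7 ⊕ 0x41 ⊕ 0x35 = 0xD3.
P'[2]: 0xAE ⊕ 0x49 ⊕ 0x2A = 0xCD.
P'[3]: 0xB4 ⊕ 0x54 ⊕ 0xC3 = 0x23.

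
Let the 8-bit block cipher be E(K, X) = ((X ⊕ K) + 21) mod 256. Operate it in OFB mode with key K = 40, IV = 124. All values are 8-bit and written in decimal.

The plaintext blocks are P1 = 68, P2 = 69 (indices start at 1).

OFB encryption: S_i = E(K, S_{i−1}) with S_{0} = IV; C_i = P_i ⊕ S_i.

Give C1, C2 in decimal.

C1: S = E(K, 124) = 105; 68 ⊕ 105 = 45.
C2: S = E(K, 105) = 86; 69 ⊕ 86 = 19.

C1 = 45, C2 = 19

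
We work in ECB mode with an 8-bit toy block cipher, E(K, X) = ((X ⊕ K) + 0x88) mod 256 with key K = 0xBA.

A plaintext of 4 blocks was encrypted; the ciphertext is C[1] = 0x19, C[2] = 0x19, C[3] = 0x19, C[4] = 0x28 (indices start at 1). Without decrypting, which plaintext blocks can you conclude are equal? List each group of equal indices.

ECB encrypts each block independently with the same key, so equal ciphertext blocks imply equal plaintext blocks.
C[1] = C[2] = C[3] = 0x19, so P[1] = P[2] = P[3].

P[1] = P[2] = P[3]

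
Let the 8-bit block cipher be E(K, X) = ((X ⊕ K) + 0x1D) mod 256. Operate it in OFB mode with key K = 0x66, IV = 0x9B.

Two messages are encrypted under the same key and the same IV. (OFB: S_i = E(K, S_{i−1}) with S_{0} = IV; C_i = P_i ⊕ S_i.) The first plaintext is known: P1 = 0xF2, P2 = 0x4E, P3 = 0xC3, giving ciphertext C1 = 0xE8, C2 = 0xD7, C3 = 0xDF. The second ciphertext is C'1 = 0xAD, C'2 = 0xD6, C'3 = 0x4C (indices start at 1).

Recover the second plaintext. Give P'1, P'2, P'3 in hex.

P'1 = 0xB7, P'2 = 0x4F, P'3 = 0x50

In OFB with a reused IV, both messages share the same keystream S_i, so C_i ⊕ C'_i = P_i ⊕ P'_i and thus P'_i = P_i ⊕ C_i ⊕ C'_i.
P'1: 0xF2 ⊕ 0xE8 ⊕ 0xAD = 0xB7.
P'2: 0x4E ⊕ 0xD7 ⊕ 0xD6 = 0x4F.
P'3: 0xC3 ⊕ 0xDF ⊕ 0x4C = 0x50.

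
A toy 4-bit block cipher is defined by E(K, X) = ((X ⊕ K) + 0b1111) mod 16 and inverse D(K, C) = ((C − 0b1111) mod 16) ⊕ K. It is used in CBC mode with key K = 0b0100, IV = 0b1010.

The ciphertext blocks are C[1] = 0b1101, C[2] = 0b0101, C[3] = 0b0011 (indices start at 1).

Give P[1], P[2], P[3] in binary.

P[1] = 0b0000, P[2] = 0b1111, P[3] = 0b0101

CBC decryption: P_i = D(K, C_i) ⊕ C_{i−1}, with C_{0} = IV.
P[1]: D(K, 0b1101) = 0b1010; 0b1010 ⊕ 0b1010 = 0b0000.
P[2]: D(K, 0b0101) = 0b0010; 0b0010 ⊕ 0b1101 = 0b1111.
P[3]: D(K, 0b0011) = 0b0000; 0b0000 ⊕ 0b0101 = 0b0101.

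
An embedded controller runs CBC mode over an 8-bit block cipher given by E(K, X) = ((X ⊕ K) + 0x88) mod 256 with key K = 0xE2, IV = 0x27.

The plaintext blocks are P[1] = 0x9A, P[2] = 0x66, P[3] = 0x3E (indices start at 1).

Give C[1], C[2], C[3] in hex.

C[1] = 0xE7, C[2] = 0xEB, C[3] = 0xBF

CBC encryption: C_i = E(K, P_i ⊕ C_{i−1}), with C_{0} = IV.
C[1]: P[1] ⊕ 0x27 = 0xBD; E(K, 0xBD) = 0xE7.
C[2]: P[2] ⊕ 0xE7 = 0x81; E(K, 0x81) = 0xEB.
C[3]: P[3] ⊕ 0xEB = 0xD5; E(K, 0xD5) = 0xBF.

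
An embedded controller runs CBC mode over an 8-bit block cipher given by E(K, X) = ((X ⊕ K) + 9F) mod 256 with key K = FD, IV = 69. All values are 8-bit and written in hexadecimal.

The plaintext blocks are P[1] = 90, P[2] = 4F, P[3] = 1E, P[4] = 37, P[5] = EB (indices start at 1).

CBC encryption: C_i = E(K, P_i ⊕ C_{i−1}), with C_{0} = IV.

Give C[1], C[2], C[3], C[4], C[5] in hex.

C[1] = A3, C[2] = B0, C[3] = F2, C[4] = D7, C[5] = 60

C[1]: P[1] ⊕ 69 = F9; E(K, F9) = A3.
C[2]: P[2] ⊕ A3 = EC; E(K, EC) = B0.
C[3]: P[3] ⊕ B0 = AE; E(K, AE) = F2.
C[4]: P[4] ⊕ F2 = C5; E(K, C5) = D7.
C[5]: P[5] ⊕ D7 = 3C; E(K, 3C) = 60.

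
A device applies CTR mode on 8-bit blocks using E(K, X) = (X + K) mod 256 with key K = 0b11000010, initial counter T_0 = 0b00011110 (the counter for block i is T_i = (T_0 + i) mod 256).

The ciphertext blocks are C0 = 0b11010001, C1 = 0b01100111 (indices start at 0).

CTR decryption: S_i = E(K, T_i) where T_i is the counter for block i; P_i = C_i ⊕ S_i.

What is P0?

P0: T = 0b00011110, S = E(K, T) = 0b11100000; 0b11010001 ⊕ 0b11100000 = 0b00110001.

P0 = 0b00110001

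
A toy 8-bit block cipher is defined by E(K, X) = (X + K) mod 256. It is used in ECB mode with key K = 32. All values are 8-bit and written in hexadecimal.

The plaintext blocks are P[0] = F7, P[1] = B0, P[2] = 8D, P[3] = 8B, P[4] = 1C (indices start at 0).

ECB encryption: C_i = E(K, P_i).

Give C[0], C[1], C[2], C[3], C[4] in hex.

C[0] = 29, C[1] = E2, C[2] = BF, C[3] = BD, C[4] = 4E

C[0]: E(K, F7) = 29.
C[1]: E(K, B0) = E2.
C[2]: E(K, 8D) = BF.
C[3]: E(K, 8B) = BD.
C[4]: E(K, 1C) = 4E.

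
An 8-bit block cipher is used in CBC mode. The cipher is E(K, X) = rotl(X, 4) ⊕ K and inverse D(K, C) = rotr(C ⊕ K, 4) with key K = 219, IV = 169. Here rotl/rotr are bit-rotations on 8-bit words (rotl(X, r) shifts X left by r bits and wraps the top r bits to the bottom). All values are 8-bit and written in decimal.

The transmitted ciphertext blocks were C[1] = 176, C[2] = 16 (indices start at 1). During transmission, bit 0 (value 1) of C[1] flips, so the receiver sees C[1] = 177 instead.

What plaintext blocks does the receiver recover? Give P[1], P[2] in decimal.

CBC decryption: P_i = D(K, C_i) ⊕ C_{i−1}, with C_{0} = IV.
Only C[1] changed, to 177. In CBC, a change in C_i garbles P_i and flips the same bit in P_{i+1}. Decrypting the received ciphertext:
P[1]: D(K, 177) = 166; 166 ⊕ 169 = 15.
P[2]: D(K, 16) = 188; 188 ⊕ 177 = 13.
Blocks that differ from the original plaintext: P[1], P[2].

P[1] = 15, P[2] = 13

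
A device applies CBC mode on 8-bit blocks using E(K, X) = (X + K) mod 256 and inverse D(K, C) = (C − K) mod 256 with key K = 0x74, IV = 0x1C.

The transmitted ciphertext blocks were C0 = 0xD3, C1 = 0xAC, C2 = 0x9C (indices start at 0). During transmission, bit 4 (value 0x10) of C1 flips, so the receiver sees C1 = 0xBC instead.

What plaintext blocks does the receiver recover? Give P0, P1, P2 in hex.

P0 = 0x43, P1 = 0x9B, P2 = 0x94

CBC decryption: P_i = D(K, C_i) ⊕ C_{i−1}, with C_{−1} = IV.
Only C1 changed, to 0xBC. In CBC, a change in C_i garbles P_i and flips the same bit in P_{i+1}. Decrypting the received ciphertext:
P0: D(K, 0xD3) = 0x5F; 0x5F ⊕ 0x1C = 0x43.
P1: D(K, 0xBC) = 0x48; 0x48 ⊕ 0xD3 = 0x9B.
P2: D(K, 0x9C) = 0x28; 0x28 ⊕ 0xBC = 0x94.
Blocks that differ from the original plaintext: P1, P2.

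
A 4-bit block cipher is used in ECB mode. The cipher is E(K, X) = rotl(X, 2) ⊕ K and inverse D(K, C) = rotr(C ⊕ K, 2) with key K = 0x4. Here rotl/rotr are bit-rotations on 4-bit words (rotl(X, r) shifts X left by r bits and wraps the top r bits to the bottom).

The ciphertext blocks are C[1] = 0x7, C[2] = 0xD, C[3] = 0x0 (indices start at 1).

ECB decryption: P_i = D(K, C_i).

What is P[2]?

P[2]: D(K, 0xD) = 0x6.

P[2] = 0x6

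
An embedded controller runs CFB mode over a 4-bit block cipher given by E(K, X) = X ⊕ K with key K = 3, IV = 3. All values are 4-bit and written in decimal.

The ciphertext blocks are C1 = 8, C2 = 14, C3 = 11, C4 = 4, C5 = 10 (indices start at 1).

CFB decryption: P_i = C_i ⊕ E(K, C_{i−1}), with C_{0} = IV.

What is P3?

P3 = 6

P3: E(K, 14) = 13; 11 ⊕ 13 = 6.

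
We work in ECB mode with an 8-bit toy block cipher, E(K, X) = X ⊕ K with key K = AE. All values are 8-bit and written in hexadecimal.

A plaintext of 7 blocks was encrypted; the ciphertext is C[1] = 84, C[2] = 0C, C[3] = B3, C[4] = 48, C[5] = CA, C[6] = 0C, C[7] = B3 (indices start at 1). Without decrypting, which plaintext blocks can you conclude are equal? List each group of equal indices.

ECB encrypts each block independently with the same key, so equal ciphertext blocks imply equal plaintext blocks.
C[2] = C[6] = 0C, so P[2] = P[6].
C[3] = C[7] = B3, so P[3] = P[7].

P[2] = P[6]; P[3] = P[7]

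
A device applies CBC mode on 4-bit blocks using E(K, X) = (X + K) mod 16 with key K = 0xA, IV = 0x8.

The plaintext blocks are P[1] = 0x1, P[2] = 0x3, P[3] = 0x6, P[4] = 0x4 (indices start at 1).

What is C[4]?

CBC encryption: C_i = E(K, P_i ⊕ C_{i−1}), with C_{0} = IV.
C[1]: P[1] ⊕ 0x8 = 0x9; E(K, 0x9) = 0x3.
C[2]: P[2] ⊕ 0x3 = 0x0; E(K, 0x0) = 0xA.
C[3]: P[3] ⊕ 0xA = 0xC; E(K, 0xC) = 0x6.
C[4]: P[4] ⊕ 0x6 = 0x2; E(K, 0x2) = 0xC.

C[4] = 0xC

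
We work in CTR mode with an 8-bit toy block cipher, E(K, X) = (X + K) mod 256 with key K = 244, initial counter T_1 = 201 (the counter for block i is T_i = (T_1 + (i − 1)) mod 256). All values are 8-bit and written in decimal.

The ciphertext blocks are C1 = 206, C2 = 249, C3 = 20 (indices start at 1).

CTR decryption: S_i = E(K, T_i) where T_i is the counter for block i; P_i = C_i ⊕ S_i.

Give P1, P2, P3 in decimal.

P1 = 115, P2 = 71, P3 = 171

P1: T = 201, S = E(K, T) = 189; 206 ⊕ 189 = 115.
P2: T = 202, S = E(K, T) = 190; 249 ⊕ 190 = 71.
P3: T = 203, S = E(K, T) = 191; 20 ⊕ 191 = 171.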